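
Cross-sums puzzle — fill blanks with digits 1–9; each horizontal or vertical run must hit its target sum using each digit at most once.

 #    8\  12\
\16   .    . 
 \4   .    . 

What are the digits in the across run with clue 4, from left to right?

1 3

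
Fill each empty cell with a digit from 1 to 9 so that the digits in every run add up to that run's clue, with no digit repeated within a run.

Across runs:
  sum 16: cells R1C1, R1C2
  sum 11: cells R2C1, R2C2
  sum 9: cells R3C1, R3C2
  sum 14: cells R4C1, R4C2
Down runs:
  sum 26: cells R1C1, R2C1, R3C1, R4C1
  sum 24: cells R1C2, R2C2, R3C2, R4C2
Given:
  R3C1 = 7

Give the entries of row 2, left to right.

16 in 2 cells must be {7,9}.
Given what's placed, R1C1 must be 9 to fit the 16 across and 26 down.
R1C2 = 16 − 9 = 7 completes the 16 across.
R3C2 = 9 − 7 = 2 completes the 9 across.
No cell is forced outright now. R2C2 can only be 6 or 9 (the digits allowed by both its 11 across and its 24 down). If R2C2 = 6: then R2C1 would have to be in {5} for the 11 across but in {2,4,6,8} for the 26 down — contradiction. So R2C2 = 9.
R2C1 = 11 − 9 = 2 completes the 11 across.
R4C1 = 26 − 18 = 8 completes the 26 down.
R4C2 = 14 − 8 = 6 completes the 14 across.

2 9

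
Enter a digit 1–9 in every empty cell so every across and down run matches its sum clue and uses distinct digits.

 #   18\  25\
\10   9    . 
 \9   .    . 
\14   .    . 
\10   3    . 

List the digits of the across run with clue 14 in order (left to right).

R1C2 = 10 − 9 = 1 completes the 10 across.
Given what's placed, R3C1 must be 5 to fit the 14 across and 18 down.
R3C2 = 14 − 5 = 9 completes the 14 across.
R4C2 = 10 − 3 = 7 completes the 10 across.
R2C1 = 18 − 17 = 1 completes the 18 down.
R2C2 = 9 − 1 = 8 completes the 9 across.

5 9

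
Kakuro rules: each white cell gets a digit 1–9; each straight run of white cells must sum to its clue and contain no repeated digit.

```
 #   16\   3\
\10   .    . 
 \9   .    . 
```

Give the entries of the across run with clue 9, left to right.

7 2

16 in 2 cells must be {7,9}; 3 in 2 cells must be {1,2}.
The 9 across and the 16 down share only 7, so R2C1 = 7.
R2C2 = 9 − 7 = 2 completes the 9 across.
R1C1 = 16 − 7 = 9 completes the 16 down.
R1C2 = 10 − 9 = 1 completes the 10 across.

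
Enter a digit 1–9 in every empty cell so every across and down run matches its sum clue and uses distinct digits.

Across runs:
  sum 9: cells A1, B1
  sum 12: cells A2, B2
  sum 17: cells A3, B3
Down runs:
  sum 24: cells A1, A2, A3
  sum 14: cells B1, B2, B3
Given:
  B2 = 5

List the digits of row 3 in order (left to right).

9 8

17 in 2 cells must be {8,9}; 24 in 3 cells must be {7,8,9}.
A2 = 12 − 5 = 7 completes the 12 across.
Given what's placed, B3 must be 8 to fit the 17 across and 14 down.
Given what's placed, A1 must be 8 to fit the 9 across and 24 down.
B1 = 9 − 8 = 1 completes the 9 across.
A3 = 17 − 8 = 9 completes the 17 across.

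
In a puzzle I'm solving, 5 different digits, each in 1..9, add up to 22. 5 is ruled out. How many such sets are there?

5 distinct digits from 1–9 sum between 15 and 35.
Dropping sets that contain 5.
Enumerating: {1,2,3,7,9}, {1,2,4,6,9}, {1,2,4,7,8}, {1,3,4,6,8}, {2,3,4,6,7}.

5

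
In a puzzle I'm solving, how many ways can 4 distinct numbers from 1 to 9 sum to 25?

6

4 distinct digits from 1–9 sum between 10 and 30.
Enumerating: {1,7,8,9}, {2,6,8,9}, {3,5,8,9}, {3,6,7,9}, {4,5,7,9}, {4,6,7,8}.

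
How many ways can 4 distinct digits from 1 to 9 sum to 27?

4 distinct digits from 1–9 sum between 10 and 30.
Enumerating: {3,7,8,9}, {4,6,8,9}, {5,6,7,9}.

3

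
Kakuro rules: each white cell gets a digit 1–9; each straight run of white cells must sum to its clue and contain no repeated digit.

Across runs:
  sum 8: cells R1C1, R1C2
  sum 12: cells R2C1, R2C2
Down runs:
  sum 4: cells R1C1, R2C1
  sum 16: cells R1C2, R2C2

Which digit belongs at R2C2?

9

4 in 2 cells must be {1,3}; 16 in 2 cells must be {7,9}.
The 8 across and the 16 down share only 7, so R1C2 = 7.
The 12 across and the 4 down share only 3, so R2C1 = 3.
R2C2 = 12 − 3 = 9 completes the 12 across.
R1C1 = 8 − 7 = 1 completes the 8 across.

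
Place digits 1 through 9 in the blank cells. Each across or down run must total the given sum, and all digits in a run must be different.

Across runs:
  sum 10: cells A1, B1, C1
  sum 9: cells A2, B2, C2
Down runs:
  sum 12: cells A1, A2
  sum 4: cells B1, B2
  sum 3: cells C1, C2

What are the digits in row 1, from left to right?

7 1 2

4 in 2 cells must be {1,3}; 3 in 2 cells must be {1,2}.
Nothing is forced directly, so branch on B1, whose candidates are 1 or 3. If B1 = 3: that forces A1 = 5, C1 = 2, after which A2 would have to be in {1,2,3,4,5,6} for the 9 across but in {7} for the 12 down — contradiction. So B1 = 1.
Given what's placed, C1 must be 2 to fit the 10 across and 3 down.
B2 = 4 − 1 = 3 completes the 4 down.
C2 = 3 − 2 = 1 completes the 3 down.
A1 = 10 − 3 = 7 completes the 10 across.
A2 = 9 − 4 = 5 completes the 9 across.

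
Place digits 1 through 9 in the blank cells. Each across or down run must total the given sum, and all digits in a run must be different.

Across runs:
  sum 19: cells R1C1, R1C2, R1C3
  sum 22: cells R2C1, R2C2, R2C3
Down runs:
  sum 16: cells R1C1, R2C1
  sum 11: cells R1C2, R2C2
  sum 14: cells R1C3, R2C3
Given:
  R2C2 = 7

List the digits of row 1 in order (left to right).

7 4 8

16 in 2 cells must be {7,9}.
R1C2 = 11 − 7 = 4 completes the 11 down.
R2C1 = 9: the only remaining digit allowed by both the 22 across and the 16 down.
R2C3 = 22 − 16 = 6 completes the 22 across.
R1C1 = 16 − 9 = 7 completes the 16 down.
R1C3 = 19 − 11 = 8 completes the 19 across.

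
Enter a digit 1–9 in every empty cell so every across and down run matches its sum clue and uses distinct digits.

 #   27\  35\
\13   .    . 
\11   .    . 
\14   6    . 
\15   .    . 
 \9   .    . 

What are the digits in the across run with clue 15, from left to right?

8 7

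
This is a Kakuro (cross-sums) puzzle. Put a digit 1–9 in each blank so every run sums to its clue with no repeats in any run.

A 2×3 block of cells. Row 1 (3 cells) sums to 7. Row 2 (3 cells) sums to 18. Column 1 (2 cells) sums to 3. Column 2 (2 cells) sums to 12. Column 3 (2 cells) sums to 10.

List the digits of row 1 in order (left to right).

2 4 1

7 in 3 cells must be {1,2,4}; 3 in 2 cells must be {1,2}.
The 7 across and the 12 down share only 4, so (1,2) = 4.
(2,2) = 12 − 4 = 8 completes the 12 down.
Given what's placed, (2,1) must be 1 to fit the 18 across and 3 down.
(2,3) = 18 − 9 = 9 completes the 18 across.
(1,1) = 3 − 1 = 2 completes the 3 down.
(1,3) = 7 − 6 = 1 completes the 7 across.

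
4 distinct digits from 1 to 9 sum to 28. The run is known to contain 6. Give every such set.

{5,6,8,9}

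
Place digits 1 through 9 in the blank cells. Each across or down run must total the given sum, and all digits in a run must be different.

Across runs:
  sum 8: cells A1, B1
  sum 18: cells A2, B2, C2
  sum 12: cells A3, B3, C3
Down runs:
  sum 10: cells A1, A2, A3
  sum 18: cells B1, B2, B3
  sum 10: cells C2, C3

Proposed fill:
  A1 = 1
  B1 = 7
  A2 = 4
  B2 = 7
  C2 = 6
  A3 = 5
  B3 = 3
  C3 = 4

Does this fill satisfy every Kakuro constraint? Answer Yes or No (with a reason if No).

No — the down run B1–B3 sums to 17, not 18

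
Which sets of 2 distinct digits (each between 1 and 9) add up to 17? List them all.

{8,9}

2 distinct digits from 1–9 sum between 3 and 17.
Only one set works: {8,9}.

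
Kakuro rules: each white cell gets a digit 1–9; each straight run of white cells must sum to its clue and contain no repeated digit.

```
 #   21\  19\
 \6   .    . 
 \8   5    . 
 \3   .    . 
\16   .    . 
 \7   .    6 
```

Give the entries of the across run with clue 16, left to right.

9 7

3 in 2 cells must be {1,2}; 16 in 2 cells must be {7,9}.
R2C2 = 8 − 5 = 3 completes the 8 across.
Given what's placed, R4C2 must be 7 to fit the 16 across and 19 down.
R5C1 = 7 − 6 = 1 completes the 7 across.
Given what's placed, R3C1 must be 2 to fit the 3 across and 21 down.
R3C2 = 3 − 2 = 1 completes the 3 across.
R4C1 = 16 − 7 = 9 completes the 16 across.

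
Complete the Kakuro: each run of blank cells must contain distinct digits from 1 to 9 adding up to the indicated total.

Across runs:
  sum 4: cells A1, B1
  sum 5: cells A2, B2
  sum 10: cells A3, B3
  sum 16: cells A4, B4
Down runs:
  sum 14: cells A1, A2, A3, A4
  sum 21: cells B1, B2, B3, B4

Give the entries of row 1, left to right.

1 3

4 in 2 cells must be {1,3}; 16 in 2 cells must be {7,9}.
Only 7 fits A4 under both its across sum 16 and down sum 14.
B4 = 16 − 7 = 9 completes the 16 across.
Given what's placed, A1 must be 1 to fit the 4 across and 14 down.
B1 = 4 − 1 = 3 completes the 4 across.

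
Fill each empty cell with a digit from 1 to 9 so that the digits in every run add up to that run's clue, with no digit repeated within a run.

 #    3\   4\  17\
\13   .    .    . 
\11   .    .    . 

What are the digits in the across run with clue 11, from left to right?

2 1 8

3 in 2 cells must be {1,2}; 4 in 2 cells must be {1,3}; 17 in 2 cells must be {8,9}.
The 11 across and the 17 down share only 8, so R2C3 = 8.
R1C3 = 17 − 8 = 9 completes the 17 down.
Given what's placed, R2C2 must be 1 to fit the 11 across and 4 down.
R1C1 = 1: the only remaining digit allowed by both the 13 across and the 3 down.
R1C2 = 13 − 10 = 3 completes the 13 across.
R2C1 = 11 − 9 = 2 completes the 11 across.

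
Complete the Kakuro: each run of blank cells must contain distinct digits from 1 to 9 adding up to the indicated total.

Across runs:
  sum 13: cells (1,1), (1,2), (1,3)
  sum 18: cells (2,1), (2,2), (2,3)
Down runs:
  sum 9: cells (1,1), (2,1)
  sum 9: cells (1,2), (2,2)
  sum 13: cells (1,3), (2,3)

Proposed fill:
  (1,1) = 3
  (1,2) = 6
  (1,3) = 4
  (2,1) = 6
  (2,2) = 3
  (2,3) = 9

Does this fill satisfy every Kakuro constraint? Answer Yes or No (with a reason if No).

Across: 3+6+4=13; 6+3+9=18. Down: 3+6=9; 6+3=9; 4+9=13. No digit repeats within any run.

Yes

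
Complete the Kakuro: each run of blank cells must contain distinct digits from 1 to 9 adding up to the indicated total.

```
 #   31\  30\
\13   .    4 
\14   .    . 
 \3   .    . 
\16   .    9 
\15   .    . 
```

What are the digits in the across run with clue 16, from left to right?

3 in 2 cells must be {1,2}; 16 in 2 cells must be {7,9}.
R1C1 = 13 − 4 = 9 completes the 13 across.
Given what's placed, R3C2 must be 2 to fit the 3 across and 30 down.
R4C1 = 16 − 9 = 7 completes the 16 across.

7 9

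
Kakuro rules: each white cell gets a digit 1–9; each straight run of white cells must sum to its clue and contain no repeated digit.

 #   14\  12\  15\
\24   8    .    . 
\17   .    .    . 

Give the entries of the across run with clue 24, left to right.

24 in 3 cells must be {7,8,9}.
R2C1 = 14 − 8 = 6 completes the 14 down.
No cell is forced outright now. R1C2 can only be 7 or 9 (the digits allowed by both its 24 across and its 12 down). If R1C2 = 7: that forces R1C3 = 9, after which R2C2 would have to be in {2,3,4,7,8,9} for the 17 across but in {5} for the 12 down — contradiction. So R1C2 = 9.
R1C3 = 24 − 17 = 7 completes the 24 across.
R2C2 = 12 − 9 = 3 completes the 12 down.
R2C3 = 17 − 9 = 8 completes the 17 across.

8, 9, 7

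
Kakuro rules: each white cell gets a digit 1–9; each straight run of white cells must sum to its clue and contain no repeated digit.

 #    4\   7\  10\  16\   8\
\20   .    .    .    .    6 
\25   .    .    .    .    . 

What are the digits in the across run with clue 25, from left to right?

4 in 2 cells must be {1,3}; 16 in 2 cells must be {7,9}.
Given what's placed, R1C4 must be 7 to fit the 20 across and 16 down.
R2C4 = 16 − 7 = 9 completes the 16 down.
R2C5 = 8 − 6 = 2 completes the 8 down.
R1C1 = 1: the only remaining digit allowed by both the 20 across and the 4 down.
R2C1 = 4 − 1 = 3 completes the 4 down.
Nothing is forced directly, so branch on R1C2, whose candidates are 2 or 4. If R1C2 = 4: that forces R1C3 = 2, after which R2C2 would have to be in {4,5,6,7} for the 25 across but in {3} for the 7 down — contradiction. So R1C2 = 2.
R1C3 = 20 − 16 = 4 completes the 20 across.
R2C2 = 7 − 2 = 5 completes the 7 down.
R2C3 = 25 − 19 = 6 completes the 25 across.

3 5 6 9 2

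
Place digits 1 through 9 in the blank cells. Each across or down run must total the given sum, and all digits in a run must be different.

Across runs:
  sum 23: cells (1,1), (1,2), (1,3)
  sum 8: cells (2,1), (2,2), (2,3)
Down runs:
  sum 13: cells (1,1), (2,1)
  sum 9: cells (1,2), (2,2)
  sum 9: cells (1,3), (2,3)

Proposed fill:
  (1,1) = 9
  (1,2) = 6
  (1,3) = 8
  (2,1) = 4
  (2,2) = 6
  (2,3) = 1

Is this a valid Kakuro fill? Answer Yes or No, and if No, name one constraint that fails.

No — the down run (1,2)–(2,2) sums to 12, not 9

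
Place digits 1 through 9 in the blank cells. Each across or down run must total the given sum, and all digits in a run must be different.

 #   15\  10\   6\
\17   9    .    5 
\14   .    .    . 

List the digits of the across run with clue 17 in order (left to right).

9 3 5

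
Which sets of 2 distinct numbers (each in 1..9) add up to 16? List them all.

{7,9}

2 distinct digits from 1–9 sum between 3 and 17.
Only one set works: {7,9}.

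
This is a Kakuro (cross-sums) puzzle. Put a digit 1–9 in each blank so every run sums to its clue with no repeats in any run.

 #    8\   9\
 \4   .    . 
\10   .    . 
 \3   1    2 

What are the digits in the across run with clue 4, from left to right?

3, 1

4 in 2 cells must be {1,3}; 3 in 2 cells must be {1,2}.
R1C1 = 3: the only remaining digit allowed by both the 4 across and the 8 down.
R1C2 = 4 − 3 = 1 completes the 4 across.
R2C1 = 8 − 4 = 4 completes the 8 down.
R2C2 = 10 − 4 = 6 completes the 10 across.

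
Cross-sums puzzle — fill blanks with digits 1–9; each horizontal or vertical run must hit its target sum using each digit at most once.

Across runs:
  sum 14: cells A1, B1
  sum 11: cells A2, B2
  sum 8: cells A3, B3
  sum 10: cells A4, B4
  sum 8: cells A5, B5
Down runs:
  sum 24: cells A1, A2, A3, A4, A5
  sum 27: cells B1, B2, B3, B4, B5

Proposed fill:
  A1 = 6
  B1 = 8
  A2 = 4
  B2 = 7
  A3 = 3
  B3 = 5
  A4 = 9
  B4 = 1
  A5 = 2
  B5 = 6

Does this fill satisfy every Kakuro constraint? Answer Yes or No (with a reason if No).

Across: 6+8=14; 4+7=11; 3+5=8; 9+1=10; 2+6=8. Down: 6+4+3+9+2=24; 8+7+5+1+6=27. No digit repeats within any run.

Yes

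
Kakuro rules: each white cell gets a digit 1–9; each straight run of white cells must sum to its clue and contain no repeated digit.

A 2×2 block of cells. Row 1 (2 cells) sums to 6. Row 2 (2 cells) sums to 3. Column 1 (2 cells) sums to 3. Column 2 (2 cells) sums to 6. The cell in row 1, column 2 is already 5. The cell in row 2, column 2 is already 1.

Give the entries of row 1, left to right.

3 in 2 cells must be {1,2}.
(1,1) = 6 − 5 = 1 completes the 6 across.
(2,1) = 3 − 1 = 2 completes the 3 across.

1 5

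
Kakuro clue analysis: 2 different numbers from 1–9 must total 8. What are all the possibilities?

{1,7}; {2,6}; {3,5}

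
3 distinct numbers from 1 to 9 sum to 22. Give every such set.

{5,8,9}; {6,7,9}

3 distinct digits from 1–9 sum between 6 and 24.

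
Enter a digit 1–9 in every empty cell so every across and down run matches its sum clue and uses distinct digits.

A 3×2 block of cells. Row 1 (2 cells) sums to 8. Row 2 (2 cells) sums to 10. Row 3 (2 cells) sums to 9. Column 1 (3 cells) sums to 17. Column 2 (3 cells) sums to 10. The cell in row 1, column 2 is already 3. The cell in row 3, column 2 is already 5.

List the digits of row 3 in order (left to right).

4 5

(1,1) = 8 − 3 = 5 completes the 8 across.
(2,2) = 10 − 8 = 2 completes the 10 down.
(3,1) = 9 − 5 = 4 completes the 9 across.
(2,1) = 10 − 2 = 8 completes the 10 across.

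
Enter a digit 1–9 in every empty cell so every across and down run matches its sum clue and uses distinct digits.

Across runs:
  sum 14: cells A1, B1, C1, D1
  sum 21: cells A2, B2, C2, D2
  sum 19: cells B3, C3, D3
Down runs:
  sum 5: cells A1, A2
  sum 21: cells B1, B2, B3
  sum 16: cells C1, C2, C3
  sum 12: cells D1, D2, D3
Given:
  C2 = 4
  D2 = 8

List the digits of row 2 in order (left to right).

3 6 4 8

D3 = 3: the only remaining digit allowed by both the 19 across and the 12 down.
D1 = 12 − 11 = 1 completes the 12 down.
No cell is forced outright now. A2 can only be 2 or 3 (the digits allowed by both its 21 across and its 5 down). If A2 = 2: that forces A1 = 3, after which C1 would have to be in {2,4,6,8} for the 14 across but in {3,5,7,9} for the 16 down — contradiction. So A2 = 3.
A1 = 5 − 3 = 2 completes the 5 down.
B2 = 21 − 15 = 6 completes the 21 across.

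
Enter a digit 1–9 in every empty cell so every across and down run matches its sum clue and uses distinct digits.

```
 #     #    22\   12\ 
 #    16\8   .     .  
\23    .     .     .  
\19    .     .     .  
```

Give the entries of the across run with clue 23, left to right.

23 in 3 cells must be {6,8,9}; 16 in 2 cells must be {7,9}.
Only 9 fits R2C1 under both its across sum 23 and down sum 16.
R3C1 = 16 − 9 = 7 completes the 16 down.
Nothing is forced directly, so branch on R2C2, whose candidates are 6 or 8. If R2C2 = 8: that forces R1C2 = 5, R1C3 = 3, after which R2C3 would have to be in {6} for the 23 across but in {1,2,4,5,7,8} for the 12 down — contradiction. So R2C2 = 6.
R1C2 = 7: the only remaining digit allowed by both the 8 across and the 22 down.
R1C3 = 8 − 7 = 1 completes the 8 across.
R2C3 = 23 − 15 = 8 completes the 23 across.

9 6 8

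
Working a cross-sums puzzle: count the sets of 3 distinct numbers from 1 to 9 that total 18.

7

3 distinct digits from 1–9 sum between 6 and 24.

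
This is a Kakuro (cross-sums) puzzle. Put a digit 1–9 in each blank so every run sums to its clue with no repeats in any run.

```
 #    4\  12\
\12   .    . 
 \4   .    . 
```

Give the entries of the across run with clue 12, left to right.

3 9

4 in 2 cells must be {1,3}.
The 12 across and the 4 down share only 3, so R1C1 = 3.
R1C2 = 12 − 3 = 9 completes the 12 across.
R2C1 = 4 − 3 = 1 completes the 4 down.
R2C2 = 4 − 1 = 3 completes the 4 across.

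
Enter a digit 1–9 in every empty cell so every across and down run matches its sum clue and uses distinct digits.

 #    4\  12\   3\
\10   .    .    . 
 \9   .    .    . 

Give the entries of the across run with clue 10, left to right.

4 in 2 cells must be {1,3}; 3 in 2 cells must be {1,2}.
Nothing is forced directly, so branch on R1C3, whose candidates are 1 or 2. If R1C3 = 1: that forces R1C1 = 3, after which R1C2 would have to be in {6} for the 10 across but in {3,4,5,7,8,9} for the 12 down — contradiction. So R1C3 = 2.
R2C3 = 3 − 2 = 1 completes the 3 down.
Given what's placed, R2C1 must be 3 to fit the 9 across and 4 down.
R2C2 = 9 − 4 = 5 completes the 9 across.
R1C1 = 4 − 3 = 1 completes the 4 down.
R1C2 = 10 − 3 = 7 completes the 10 across.

1 7 2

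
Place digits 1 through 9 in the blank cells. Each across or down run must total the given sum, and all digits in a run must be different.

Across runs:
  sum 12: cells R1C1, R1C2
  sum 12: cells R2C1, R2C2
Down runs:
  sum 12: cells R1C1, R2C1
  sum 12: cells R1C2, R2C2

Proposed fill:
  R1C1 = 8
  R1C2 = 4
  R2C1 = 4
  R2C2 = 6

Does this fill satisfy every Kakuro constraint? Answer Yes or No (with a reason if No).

No — the across run R2C1–R2C2 sums to 10, not 12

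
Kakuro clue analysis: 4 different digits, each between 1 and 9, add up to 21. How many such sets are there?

11

4 distinct digits from 1–9 sum between 10 and 30.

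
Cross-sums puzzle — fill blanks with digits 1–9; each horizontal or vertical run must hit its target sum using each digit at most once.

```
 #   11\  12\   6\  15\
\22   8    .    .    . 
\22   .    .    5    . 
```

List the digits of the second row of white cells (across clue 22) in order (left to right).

R1C3 = 6 − 5 = 1 completes the 6 down.
R2C1 = 11 − 8 = 3 completes the 11 down.
Given what's placed, R2C2 must be 8 to fit the 22 across and 12 down.
R2C4 = 22 − 16 = 6 completes the 22 across.
R1C2 = 12 − 8 = 4 completes the 12 down.
R1C4 = 22 − 13 = 9 completes the 22 across.

3 8 5 6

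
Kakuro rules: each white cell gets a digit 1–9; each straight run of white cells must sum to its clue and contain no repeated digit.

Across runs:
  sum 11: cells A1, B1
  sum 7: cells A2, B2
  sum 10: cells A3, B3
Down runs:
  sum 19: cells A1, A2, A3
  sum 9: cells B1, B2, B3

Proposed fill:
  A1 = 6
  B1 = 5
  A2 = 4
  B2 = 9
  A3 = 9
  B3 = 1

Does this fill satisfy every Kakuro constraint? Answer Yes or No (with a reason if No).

No — the down run B1–B3 sums to 15, not 9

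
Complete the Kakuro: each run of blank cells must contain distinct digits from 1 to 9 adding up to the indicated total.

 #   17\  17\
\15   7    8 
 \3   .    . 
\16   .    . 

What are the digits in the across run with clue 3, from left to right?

3 in 2 cells must be {1,2}; 16 in 2 cells must be {7,9}.
Given what's placed, R2C2 must be 2 to fit the 3 across and 17 down.
R3C1 = 9: the only remaining digit allowed by both the 16 across and the 17 down.
R3C2 = 16 − 9 = 7 completes the 16 across.
R2C1 = 3 − 2 = 1 completes the 3 across.

1 2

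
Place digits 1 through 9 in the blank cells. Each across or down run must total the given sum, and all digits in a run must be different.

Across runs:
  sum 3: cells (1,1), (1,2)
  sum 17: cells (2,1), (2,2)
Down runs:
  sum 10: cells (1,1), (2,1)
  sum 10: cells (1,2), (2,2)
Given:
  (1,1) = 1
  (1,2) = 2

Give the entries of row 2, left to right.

3 in 2 cells must be {1,2}; 17 in 2 cells must be {8,9}.
(2,1) = 10 − 1 = 9 completes the 10 down.
(2,2) = 17 − 9 = 8 completes the 17 across.

9 8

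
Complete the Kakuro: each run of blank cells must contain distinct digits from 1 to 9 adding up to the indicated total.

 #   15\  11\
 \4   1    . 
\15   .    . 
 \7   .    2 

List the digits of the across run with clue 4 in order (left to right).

1 3

4 in 2 cells must be {1,3}.
R1C2 = 4 − 1 = 3 completes the 4 across.
R2C2 = 11 − 5 = 6 completes the 11 down.
R3C1 = 7 − 2 = 5 completes the 7 across.
R2C1 = 15 − 6 = 9 completes the 15 across.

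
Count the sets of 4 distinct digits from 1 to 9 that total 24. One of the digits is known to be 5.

4

4 distinct digits from 1–9 sum between 10 and 30.
Keeping only sets containing 5.
Enumerating: {2,5,8,9}, {3,5,7,9}, {4,5,6,9}, {4,5,7,8}.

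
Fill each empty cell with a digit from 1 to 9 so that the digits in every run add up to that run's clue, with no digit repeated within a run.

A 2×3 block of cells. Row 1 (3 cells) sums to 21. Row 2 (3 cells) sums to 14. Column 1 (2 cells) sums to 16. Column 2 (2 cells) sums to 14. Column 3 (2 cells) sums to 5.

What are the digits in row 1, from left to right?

9 8 4

16 in 2 cells must be {7,9}.
The 21 across and the 5 down share only 4, so (1,3) = 4.
(2,3) = 5 − 4 = 1 completes the 5 down.
Given what's placed, (1,1) must be 9 to fit the 21 across and 16 down.
(1,2) = 21 − 13 = 8 completes the 21 across.
(2,1) = 16 − 9 = 7 completes the 16 down.
(2,2) = 14 − 8 = 6 completes the 14 across.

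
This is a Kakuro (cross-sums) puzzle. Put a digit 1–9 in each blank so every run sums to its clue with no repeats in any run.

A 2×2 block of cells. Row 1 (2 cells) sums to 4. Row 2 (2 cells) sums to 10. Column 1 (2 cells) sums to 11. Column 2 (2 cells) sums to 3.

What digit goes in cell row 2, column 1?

4 in 2 cells must be {1,3}; 3 in 2 cells must be {1,2}.
The 4 across and the 11 down share only 3, so (1,1) = 3.
(1,2) = 4 − 3 = 1 completes the 4 across.
(2,1) = 11 − 3 = 8 completes the 11 down.
(2,2) = 10 − 8 = 2 completes the 10 across.

8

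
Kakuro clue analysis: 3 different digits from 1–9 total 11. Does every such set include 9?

No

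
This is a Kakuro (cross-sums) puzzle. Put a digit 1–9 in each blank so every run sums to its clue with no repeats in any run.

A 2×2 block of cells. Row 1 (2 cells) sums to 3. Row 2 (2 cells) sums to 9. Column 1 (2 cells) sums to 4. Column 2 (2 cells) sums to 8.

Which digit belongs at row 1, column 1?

3 in 2 cells must be {1,2}; 4 in 2 cells must be {1,3}.
The 3 across and the 4 down share only 1, so (1,1) = 1.
(1,2) = 3 − 1 = 2 completes the 3 across.
(2,1) = 4 − 1 = 3 completes the 4 down.
(2,2) = 9 − 3 = 6 completes the 9 across.

1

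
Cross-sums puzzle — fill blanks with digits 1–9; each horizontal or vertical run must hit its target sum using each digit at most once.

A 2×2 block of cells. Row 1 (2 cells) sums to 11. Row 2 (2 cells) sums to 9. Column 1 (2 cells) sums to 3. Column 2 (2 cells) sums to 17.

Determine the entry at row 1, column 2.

9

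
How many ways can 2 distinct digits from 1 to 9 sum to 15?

2 distinct digits from 1–9 sum between 3 and 17.
Enumerating: {6,9}, {7,8}.

2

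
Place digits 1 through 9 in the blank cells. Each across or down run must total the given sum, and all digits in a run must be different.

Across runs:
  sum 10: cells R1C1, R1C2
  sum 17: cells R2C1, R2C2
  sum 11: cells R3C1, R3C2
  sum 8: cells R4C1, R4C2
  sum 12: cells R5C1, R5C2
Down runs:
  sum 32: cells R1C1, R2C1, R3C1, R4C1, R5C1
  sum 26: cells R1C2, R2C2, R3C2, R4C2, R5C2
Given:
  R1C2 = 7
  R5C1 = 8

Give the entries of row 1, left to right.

17 in 2 cells must be {8,9}.
R1C1 = 10 − 7 = 3 completes the 10 across.

3 7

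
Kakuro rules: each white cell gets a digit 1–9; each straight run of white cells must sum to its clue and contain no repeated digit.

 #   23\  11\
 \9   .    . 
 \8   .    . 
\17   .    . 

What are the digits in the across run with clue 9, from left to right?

17 in 2 cells must be {8,9}; 23 in 3 cells must be {6,8,9}.
The 8 across and the 23 down share only 6, so R2C1 = 6.
R2C2 = 8 − 6 = 2 completes the 8 across.
Given what's placed, R3C2 must be 8 to fit the 17 across and 11 down.
R1C1 = 8: the only remaining digit allowed by both the 9 across and the 23 down.
R1C2 = 9 − 8 = 1 completes the 9 across.
R3C1 = 17 − 8 = 9 completes the 17 across.

8, 1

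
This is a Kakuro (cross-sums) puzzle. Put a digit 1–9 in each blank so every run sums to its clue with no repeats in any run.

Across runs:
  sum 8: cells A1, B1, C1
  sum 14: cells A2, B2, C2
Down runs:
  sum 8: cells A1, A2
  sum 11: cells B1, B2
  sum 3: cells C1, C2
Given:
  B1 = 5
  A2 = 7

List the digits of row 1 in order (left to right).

1, 5, 2

3 in 2 cells must be {1,2}.
A1 = 8 − 7 = 1 completes the 8 down.
C1 = 8 − 6 = 2 completes the 8 across.
B2 = 11 − 5 = 6 completes the 11 down.
C2 = 14 − 13 = 1 completes the 14 across.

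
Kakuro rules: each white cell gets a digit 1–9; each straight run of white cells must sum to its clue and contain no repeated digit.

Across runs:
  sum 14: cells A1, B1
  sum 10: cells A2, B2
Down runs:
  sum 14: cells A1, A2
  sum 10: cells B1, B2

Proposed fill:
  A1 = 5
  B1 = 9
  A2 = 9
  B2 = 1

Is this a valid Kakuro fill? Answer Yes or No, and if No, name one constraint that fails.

Yes

Across: 5+9=14; 9+1=10. Down: 5+9=14; 9+1=10. No digit repeats within any run.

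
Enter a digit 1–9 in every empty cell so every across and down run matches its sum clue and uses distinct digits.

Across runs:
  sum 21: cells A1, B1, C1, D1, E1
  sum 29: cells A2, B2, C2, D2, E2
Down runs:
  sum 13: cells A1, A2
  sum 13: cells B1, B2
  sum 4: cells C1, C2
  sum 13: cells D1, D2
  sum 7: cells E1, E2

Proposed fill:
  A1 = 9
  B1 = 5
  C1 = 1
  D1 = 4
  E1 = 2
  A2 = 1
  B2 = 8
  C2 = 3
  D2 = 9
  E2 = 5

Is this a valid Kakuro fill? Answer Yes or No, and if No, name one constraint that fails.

No — the across run A2–E2 sums to 26, not 29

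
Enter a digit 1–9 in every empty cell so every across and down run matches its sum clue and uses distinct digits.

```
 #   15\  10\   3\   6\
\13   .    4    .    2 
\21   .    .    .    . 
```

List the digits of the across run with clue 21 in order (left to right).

3 in 2 cells must be {1,2}.
R1C1 = 6: the only remaining digit allowed by both the 13 across and the 15 down.
R1C3 = 13 − 12 = 1 completes the 13 across.
R2C1 = 15 − 6 = 9 completes the 15 down.
R2C2 = 10 − 4 = 6 completes the 10 down.
R2C3 = 3 − 1 = 2 completes the 3 down.
R2C4 = 21 − 17 = 4 completes the 21 across.

9 6 2 4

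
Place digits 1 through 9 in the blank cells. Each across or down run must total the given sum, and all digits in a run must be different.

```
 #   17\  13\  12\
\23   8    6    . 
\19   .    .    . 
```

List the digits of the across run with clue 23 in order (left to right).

8, 6, 9

23 in 3 cells must be {6,8,9}; 17 in 2 cells must be {8,9}.
R1C3 = 23 − 14 = 9 completes the 23 across.
R2C1 = 17 − 8 = 9 completes the 17 down.
R2C2 = 13 − 6 = 7 completes the 13 down.
R2C3 = 19 − 16 = 3 completes the 19 across.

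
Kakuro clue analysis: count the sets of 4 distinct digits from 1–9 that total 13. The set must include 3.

2

4 distinct digits from 1–9 sum between 10 and 30.
Keeping only sets containing 3.
Enumerating: {1,2,3,7}, {1,3,4,5}.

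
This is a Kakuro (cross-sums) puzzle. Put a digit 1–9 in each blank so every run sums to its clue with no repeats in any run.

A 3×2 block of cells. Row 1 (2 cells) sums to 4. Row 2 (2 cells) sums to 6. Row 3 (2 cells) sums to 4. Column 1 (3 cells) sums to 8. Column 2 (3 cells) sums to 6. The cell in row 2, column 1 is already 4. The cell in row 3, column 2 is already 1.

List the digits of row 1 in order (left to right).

1 3

4 in 2 cells must be {1,3}; 6 in 3 cells must be {1,2,3}.
Given what's placed, (1,2) must be 3 to fit the 4 across and 6 down.
(2,2) = 6 − 4 = 2 completes the 6 across.
(3,1) = 4 − 1 = 3 completes the 4 across.
(1,1) = 4 − 3 = 1 completes the 4 across.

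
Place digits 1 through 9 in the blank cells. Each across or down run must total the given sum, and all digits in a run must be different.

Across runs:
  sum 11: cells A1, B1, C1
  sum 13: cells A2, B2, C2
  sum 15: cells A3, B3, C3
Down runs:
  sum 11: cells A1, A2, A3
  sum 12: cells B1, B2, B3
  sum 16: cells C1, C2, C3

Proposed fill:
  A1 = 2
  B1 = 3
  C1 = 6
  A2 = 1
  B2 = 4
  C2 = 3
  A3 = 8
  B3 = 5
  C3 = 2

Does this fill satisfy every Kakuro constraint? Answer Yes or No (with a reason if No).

No — the down run C1–C3 sums to 11, not 16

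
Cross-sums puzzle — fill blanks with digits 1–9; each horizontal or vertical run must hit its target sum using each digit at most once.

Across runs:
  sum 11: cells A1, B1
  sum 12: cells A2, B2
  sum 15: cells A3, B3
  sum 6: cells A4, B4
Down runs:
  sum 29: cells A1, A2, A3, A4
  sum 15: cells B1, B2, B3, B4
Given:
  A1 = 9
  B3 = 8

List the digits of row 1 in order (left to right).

29 in 4 cells must be {5,7,8,9}.
B1 = 11 − 9 = 2 completes the 11 across.
B2 = 4: the only remaining digit allowed by both the 12 across and the 15 down.
A3 = 15 − 8 = 7 completes the 15 across.
A4 = 5: the only remaining digit allowed by both the 6 across and the 29 down.
B4 = 6 − 5 = 1 completes the 6 across.
A2 = 12 − 4 = 8 completes the 12 across.

9, 2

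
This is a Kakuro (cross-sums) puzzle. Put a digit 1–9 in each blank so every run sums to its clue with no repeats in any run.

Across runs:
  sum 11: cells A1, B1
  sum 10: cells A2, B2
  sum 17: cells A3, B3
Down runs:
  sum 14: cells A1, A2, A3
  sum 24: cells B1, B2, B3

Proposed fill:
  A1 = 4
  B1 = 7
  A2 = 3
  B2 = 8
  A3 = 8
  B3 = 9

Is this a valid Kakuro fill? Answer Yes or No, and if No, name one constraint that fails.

No — the down run A1–A3 sums to 15, not 14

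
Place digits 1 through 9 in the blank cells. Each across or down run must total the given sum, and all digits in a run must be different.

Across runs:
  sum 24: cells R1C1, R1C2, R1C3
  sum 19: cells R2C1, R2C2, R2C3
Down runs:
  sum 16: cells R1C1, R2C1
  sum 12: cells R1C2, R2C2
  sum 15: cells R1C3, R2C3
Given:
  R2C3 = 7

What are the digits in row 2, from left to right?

9 3 7

24 in 3 cells must be {7,8,9}; 16 in 2 cells must be {7,9}.
R1C3 = 15 − 7 = 8 completes the 15 down.
Given what's placed, R2C1 must be 9 to fit the 19 across and 16 down.
R2C2 = 19 − 16 = 3 completes the 19 across.
R1C1 = 16 − 9 = 7 completes the 16 down.
R1C2 = 24 − 15 = 9 completes the 24 across.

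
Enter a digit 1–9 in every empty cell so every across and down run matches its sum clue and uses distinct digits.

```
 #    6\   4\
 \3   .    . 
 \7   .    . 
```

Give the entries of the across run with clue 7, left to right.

4, 3

3 in 2 cells must be {1,2}; 4 in 2 cells must be {1,3}.
The 3 across and the 4 down share only 1, so R1C2 = 1.
R2C2 = 4 − 1 = 3 completes the 4 down.
R1C1 = 3 − 1 = 2 completes the 3 across.
R2C1 = 7 − 3 = 4 completes the 7 across.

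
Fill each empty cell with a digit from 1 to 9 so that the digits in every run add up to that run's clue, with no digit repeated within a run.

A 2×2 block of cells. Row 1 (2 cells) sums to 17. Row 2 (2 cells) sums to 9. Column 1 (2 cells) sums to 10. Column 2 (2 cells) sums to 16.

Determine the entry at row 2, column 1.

17 in 2 cells must be {8,9}; 16 in 2 cells must be {7,9}.
The 17 across and the 16 down share only 9, so (1,2) = 9.
(2,2) = 16 − 9 = 7 completes the 16 down.
(1,1) = 17 − 9 = 8 completes the 17 across.
(2,1) = 9 − 7 = 2 completes the 9 across.

2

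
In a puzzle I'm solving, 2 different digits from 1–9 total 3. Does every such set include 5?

The only way to make 3 from 2 distinct digits is {1,2}, which does not contain 5.

No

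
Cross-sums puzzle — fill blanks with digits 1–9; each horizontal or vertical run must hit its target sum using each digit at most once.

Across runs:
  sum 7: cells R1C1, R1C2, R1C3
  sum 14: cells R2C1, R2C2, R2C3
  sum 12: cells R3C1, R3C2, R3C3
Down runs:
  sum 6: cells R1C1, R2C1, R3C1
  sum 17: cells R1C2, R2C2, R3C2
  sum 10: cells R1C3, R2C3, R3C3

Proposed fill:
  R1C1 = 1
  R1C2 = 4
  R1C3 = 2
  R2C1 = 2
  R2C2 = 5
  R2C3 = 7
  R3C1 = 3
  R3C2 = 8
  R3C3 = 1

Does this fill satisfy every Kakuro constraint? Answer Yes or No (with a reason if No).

Yes

Across: 1+4+2=7; 2+5+7=14; 3+8+1=12. Down: 1+2+3=6; 4+5+8=17; 2+7+1=10. No digit repeats within any run.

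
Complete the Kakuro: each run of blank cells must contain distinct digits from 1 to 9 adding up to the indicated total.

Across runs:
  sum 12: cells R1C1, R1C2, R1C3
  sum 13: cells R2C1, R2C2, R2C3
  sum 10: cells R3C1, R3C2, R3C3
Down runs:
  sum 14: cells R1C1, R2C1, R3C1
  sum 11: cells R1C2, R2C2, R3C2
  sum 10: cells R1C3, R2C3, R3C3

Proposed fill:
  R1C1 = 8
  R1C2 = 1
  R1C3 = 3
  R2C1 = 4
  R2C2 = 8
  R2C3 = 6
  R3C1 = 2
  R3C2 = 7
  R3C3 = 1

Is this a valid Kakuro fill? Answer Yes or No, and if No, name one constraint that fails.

No — the down run R1C2–R3C2 sums to 16, not 11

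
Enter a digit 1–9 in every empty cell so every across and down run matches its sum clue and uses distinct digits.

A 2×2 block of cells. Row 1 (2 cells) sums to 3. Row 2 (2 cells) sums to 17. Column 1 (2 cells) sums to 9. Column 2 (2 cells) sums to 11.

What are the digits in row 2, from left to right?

3 in 2 cells must be {1,2}; 17 in 2 cells must be {8,9}.
The 3 across and the 11 down share only 2, so (1,2) = 2.
The 17 across and the 9 down share only 8, so (2,1) = 8.
(2,2) = 17 − 8 = 9 completes the 17 across.
(1,1) = 3 − 2 = 1 completes the 3 across.

8 9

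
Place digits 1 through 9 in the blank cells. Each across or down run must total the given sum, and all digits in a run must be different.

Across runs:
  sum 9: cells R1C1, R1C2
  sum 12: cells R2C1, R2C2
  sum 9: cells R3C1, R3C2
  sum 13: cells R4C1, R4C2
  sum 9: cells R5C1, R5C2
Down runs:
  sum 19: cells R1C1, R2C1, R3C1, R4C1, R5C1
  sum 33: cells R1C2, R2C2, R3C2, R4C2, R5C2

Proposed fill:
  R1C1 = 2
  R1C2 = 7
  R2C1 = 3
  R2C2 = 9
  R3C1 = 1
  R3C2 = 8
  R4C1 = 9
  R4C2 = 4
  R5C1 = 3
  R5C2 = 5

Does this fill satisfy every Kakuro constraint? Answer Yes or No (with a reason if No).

No — the across run R5C1–R5C2 sums to 8, not 9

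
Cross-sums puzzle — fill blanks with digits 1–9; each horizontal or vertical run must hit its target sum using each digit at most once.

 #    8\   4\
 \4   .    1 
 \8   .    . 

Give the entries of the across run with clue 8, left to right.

4 in 2 cells must be {1,3}.
R1C1 = 4 − 1 = 3 completes the 4 across.
R2C1 = 8 − 3 = 5 completes the 8 down.
R2C2 = 8 − 5 = 3 completes the 8 across.

5 3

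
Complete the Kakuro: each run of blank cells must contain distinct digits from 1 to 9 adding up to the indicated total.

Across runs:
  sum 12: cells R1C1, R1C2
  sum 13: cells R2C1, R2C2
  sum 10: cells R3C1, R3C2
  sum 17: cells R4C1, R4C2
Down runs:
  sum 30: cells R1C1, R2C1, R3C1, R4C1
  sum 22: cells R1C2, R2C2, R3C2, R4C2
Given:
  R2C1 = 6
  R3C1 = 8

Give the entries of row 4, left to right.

17 in 2 cells must be {8,9}; 30 in 4 cells must be {6,7,8,9}.
R2C2 = 13 − 6 = 7 completes the 13 across.
R3C2 = 10 − 8 = 2 completes the 10 across.
R4C1 = 9: the only remaining digit allowed by both the 17 across and the 30 down.
R4C2 = 17 − 9 = 8 completes the 17 across.
R1C1 = 30 − 23 = 7 completes the 30 down.
R1C2 = 12 − 7 = 5 completes the 12 across.

9 8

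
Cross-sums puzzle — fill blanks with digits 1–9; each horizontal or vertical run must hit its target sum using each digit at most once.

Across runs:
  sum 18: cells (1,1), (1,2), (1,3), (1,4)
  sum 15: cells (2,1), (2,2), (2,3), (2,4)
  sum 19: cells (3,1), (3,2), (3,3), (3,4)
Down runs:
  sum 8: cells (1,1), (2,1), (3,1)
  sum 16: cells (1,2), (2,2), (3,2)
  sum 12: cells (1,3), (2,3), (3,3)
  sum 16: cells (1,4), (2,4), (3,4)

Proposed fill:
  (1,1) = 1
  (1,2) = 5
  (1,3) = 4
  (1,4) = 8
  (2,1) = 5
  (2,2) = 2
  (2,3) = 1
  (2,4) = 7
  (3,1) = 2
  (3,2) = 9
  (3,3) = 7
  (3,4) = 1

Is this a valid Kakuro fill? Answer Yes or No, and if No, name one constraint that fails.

Yes

Across: 1+5+4+8=18; 5+2+1+7=15; 2+9+7+1=19. Down: 1+5+2=8; 5+2+9=16; 4+1+7=12; 8+7+1=16. No digit repeats within any run.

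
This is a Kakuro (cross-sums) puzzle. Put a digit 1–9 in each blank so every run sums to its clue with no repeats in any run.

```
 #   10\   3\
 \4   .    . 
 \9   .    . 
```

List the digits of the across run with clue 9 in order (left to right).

4 in 2 cells must be {1,3}; 3 in 2 cells must be {1,2}.
The 4 across and the 3 down share only 1, so R1C2 = 1.
R2C2 = 3 − 1 = 2 completes the 3 down.
R1C1 = 4 − 1 = 3 completes the 4 across.
R2C1 = 9 − 2 = 7 completes the 9 across.

7 2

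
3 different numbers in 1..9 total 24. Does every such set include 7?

Yes

The only way to make 24 from 3 distinct digits is {7,8,9}, which contains 7.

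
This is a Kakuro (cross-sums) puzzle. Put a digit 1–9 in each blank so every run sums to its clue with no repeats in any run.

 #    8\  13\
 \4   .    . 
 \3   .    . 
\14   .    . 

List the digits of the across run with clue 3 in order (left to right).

4 in 2 cells must be {1,3}; 3 in 2 cells must be {1,2}.
The 14 across and the 8 down share only 5, so R3C1 = 5.
R3C2 = 14 − 5 = 9 completes the 14 across.
Given what's placed, R1C1 must be 1 to fit the 4 across and 8 down.
R1C2 = 4 − 1 = 3 completes the 4 across.
R2C1 = 8 − 6 = 2 completes the 8 down.
R2C2 = 3 − 2 = 1 completes the 3 across.

2, 1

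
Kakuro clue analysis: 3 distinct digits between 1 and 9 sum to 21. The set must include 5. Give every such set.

3 distinct digits from 1–9 sum between 6 and 24.
Keeping only sets containing 5.
Only one set works: {5,7,9}.

{5,7,9}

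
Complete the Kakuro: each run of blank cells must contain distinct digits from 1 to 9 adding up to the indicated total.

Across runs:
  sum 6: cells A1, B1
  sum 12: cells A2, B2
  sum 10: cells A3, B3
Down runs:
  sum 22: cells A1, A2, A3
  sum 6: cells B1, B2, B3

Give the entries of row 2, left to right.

9 3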